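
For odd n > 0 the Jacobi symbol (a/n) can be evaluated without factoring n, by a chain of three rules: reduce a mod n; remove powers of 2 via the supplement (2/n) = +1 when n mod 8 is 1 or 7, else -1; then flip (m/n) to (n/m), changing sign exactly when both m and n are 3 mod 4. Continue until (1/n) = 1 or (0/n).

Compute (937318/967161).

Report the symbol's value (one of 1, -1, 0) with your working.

factor out 2^1: 937318 = 2^1·468659; with 967161 mod 8 = 1, (2/967161) = +1; sign now +1; continue with (468659/967161)
flip (468659/967161) -> (967161/468659): both odd, 468659 mod 4 = 3, 967161 mod 4 = 1, so the flip contributes +1; sign now +1
(967161/468659): 967161 mod 468659 = 29843, so (967161/468659) = (29843/468659)
flip (29843/468659) -> (468659/29843): both odd, 29843 mod 4 = 3, 468659 mod 4 = 3, so the flip contributes -1; sign now -1
(468659/29843): 468659 mod 29843 = 21014, so (468659/29843) = (21014/29843)
factor out 2^1: 21014 = 2^1·10507; with 29843 mod 8 = 3, (2/29843) = -1; sign now +1; continue with (10507/29843)
flip (10507/29843) -> (29843/10507): both odd, 10507 mod 4 = 3, 29843 mod 4 = 3, so the flip contributes -1; sign now -1
(29843/10507): 29843 mod 10507 = 8829, so (29843/10507) = (8829/10507)
flip (8829/10507) -> (10507/8829): both odd, 8829 mod 4 = 1, 10507 mod 4 = 3, so the flip contributes +1; sign now -1
(10507/8829): 10507 mod 8829 = 1678, so (10507/8829) = (1678/8829)
factor out 2^1: 1678 = 2^1·839; with 8829 mod 8 = 5, (2/8829) = -1; sign now +1; continue with (839/8829)
flip (839/8829) -> (8829/839): both odd, 839 mod 4 = 3, 8829 mod 4 = 1, so the flip contributes +1; sign now +1
(8829/839): 8829 mod 839 = 439, so (8829/839) = (439/839)
flip (439/839) -> (839/439): both odd, 439 mod 4 = 3, 839 mod 4 = 3, so the flip contributes -1; sign now -1
(839/439): 839 mod 439 = 400, so (839/439) = (400/439)
factor out 2^4: 400 = 2^4·25; with 439 mod 8 = 7, (2/439) = +1; sign now -1; continue with (25/439)
flip (25/439) -> (439/25): both odd, 25 mod 4 = 1, 439 mod 4 = 3, so the flip contributes +1; sign now -1
(439/25): 439 mod 25 = 14, so (439/25) = (14/25)
factor out 2^1: 14 = 2^1·7; with 25 mod 8 = 1, (2/25) = +1; sign now -1; continue with (7/25)
flip (7/25) -> (25/7): both odd, 7 mod 4 = 3, 25 mod 4 = 1, so the flip contributes +1; sign now -1
(25/7): 25 mod 7 = 4, so (25/7) = (4/7)
factor out 2^2: 4 = 2^2·1; with 7 mod 8 = 7, (2/7) = +1; sign now -1; continue with (1/7)
reached (1/7) = 1, so the symbol is -1

-1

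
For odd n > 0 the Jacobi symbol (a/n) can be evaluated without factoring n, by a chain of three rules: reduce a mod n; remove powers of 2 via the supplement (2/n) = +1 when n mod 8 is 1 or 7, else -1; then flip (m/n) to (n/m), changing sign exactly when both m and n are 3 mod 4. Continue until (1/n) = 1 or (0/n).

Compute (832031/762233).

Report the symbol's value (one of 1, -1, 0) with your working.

(832031/762233) = (69798/762233)   [reduce mod 762233]
69798 = 2^1·34899; (2/762233) = +1 since 762233 mod 8 = 1, so (69798/762233) = (+1)^1·(34899/762233); sign now +1
reciprocity: (34899/762233) = +1·(762233/34899) since 34899 mod 4 = 3, 762233 mod 4 = 1; sign now +1
(762233/34899) = (29354/34899)   [reduce mod 34899]
29354 = 2^1·14677; (2/34899) = -1 since 34899 mod 8 = 3, so (29354/34899) = (-1)^1·(14677/34899); sign now -1
reciprocity: (14677/34899) = +1·(34899/14677) since 14677 mod 4 = 1, 34899 mod 4 = 3; sign now -1
(34899/14677) = (5545/14677)   [reduce mod 14677]
reciprocity: (5545/14677) = +1·(14677/5545) since 5545 mod 4 = 1, 14677 mod 4 = 1; sign now -1
(14677/5545) = (3587/5545)   [reduce mod 5545]
reciprocity: (3587/5545) = +1·(5545/3587) since 3587 mod 4 = 3, 5545 mod 4 = 1; sign now -1
(5545/3587) = (1958/3587)   [reduce mod 3587]
1958 = 2^1·979; (2/3587) = -1 since 3587 mod 8 = 3, so (1958/3587) = (-1)^1·(979/3587); sign now +1
reciprocity: (979/3587) = -1·(3587/979) since 979 mod 4 = 3, 3587 mod 4 = 3; sign now -1
(3587/979) = (650/979)   [reduce mod 979]
650 = 2^1·325; (2/979) = -1 since 979 mod 8 = 3, so (650/979) = (-1)^1·(325/979); sign now +1
reciprocity: (325/979) = +1·(979/325) since 325 mod 4 = 1, 979 mod 4 = 3; sign now +1
(979/325) = (4/325)   [reduce mod 325]
4 = 2^2·1; (2/325) = -1 since 325 mod 8 = 5, so (4/325) = (-1)^2·(1/325); sign now +1
(1/325) = 1; final value = sign = +1

1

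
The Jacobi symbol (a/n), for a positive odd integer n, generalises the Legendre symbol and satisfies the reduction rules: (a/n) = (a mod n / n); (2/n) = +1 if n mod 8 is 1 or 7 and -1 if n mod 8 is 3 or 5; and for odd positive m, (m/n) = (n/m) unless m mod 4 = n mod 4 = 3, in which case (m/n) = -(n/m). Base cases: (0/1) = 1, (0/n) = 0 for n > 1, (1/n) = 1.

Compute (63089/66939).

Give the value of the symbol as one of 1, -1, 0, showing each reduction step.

flip (63089/66939) -> (66939/63089): both odd, 63089 mod 4 = 1, 66939 mod 4 = 3, so the flip contributes +1; sign now +1
(66939/63089): 66939 mod 63089 = 3850, so (66939/63089) = (3850/63089)
factor out 2^1: 3850 = 2^1·1925; with 63089 mod 8 = 1, (2/63089) = +1; sign now +1; continue with (1925/63089)
flip (1925/63089) -> (63089/1925): both odd, 1925 mod 4 = 1, 63089 mod 4 = 1, so the flip contributes +1; sign now +1
(63089/1925): 63089 mod 1925 = 1489, so (63089/1925) = (1489/1925)
flip (1489/1925) -> (1925/1489): both odd, 1489 mod 4 = 1, 1925 mod 4 = 1, so the flip contributes +1; sign now +1
(1925/1489): 1925 mod 1489 = 436, so (1925/1489) = (436/1489)
factor out 2^2: 436 = 2^2·109; with 1489 mod 8 = 1, (2/1489) = +1; sign now +1; continue with (109/1489)
flip (109/1489) -> (1489/109): both odd, 109 mod 4 = 1, 1489 mod 4 = 1, so the flip contributes +1; sign now +1
(1489/109): 1489 mod 109 = 72, so (1489/109) = (72/109)
factor out 2^3: 72 = 2^3·9; with 109 mod 8 = 5, (2/109) = -1; sign now -1; continue with (9/109)
flip (9/109) -> (109/9): both odd, 9 mod 4 = 1, 109 mod 4 = 1, so the flip contributes +1; sign now -1
(109/9): 109 mod 9 = 1, so (109/9) = (1/9)
reached (1/9) = 1, so the symbol is -1

-1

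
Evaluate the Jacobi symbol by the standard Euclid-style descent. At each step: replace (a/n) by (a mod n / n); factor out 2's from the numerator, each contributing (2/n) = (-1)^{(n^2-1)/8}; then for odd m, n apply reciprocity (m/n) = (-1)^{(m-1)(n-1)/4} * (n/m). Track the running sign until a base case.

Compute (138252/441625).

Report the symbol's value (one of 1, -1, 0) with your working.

factor out 2^2: 138252 = 2^2·34563; with 441625 mod 8 = 1, (2/441625) = +1; sign now +1; continue with (34563/441625)
flip (34563/441625) -> (441625/34563): both odd, 34563 mod 4 = 3, 441625 mod 4 = 1, so the flip contributes +1; sign now +1
(441625/34563): 441625 mod 34563 = 26869, so (441625/34563) = (26869/34563)
flip (26869/34563) -> (34563/26869): both odd, 26869 mod 4 = 1, 34563 mod 4 = 3, so the flip contributes +1; sign now +1
(34563/26869): 34563 mod 26869 = 7694, so (34563/26869) = (7694/26869)
factor out 2^1: 7694 = 2^1·3847; with 26869 mod 8 = 5, (2/26869) = -1; sign now -1; continue with (3847/26869)
flip (3847/26869) -> (26869/3847): both odd, 3847 mod 4 = 3, 26869 mod 4 = 1, so the flip contributes +1; sign now -1
(26869/3847): 26869 mod 3847 = 3787, so (26869/3847) = (3787/3847)
flip (3787/3847) -> (3847/3787): both odd, 3787 mod 4 = 3, 3847 mod 4 = 3, so the flip contributes -1; sign now +1
(3847/3787): 3847 mod 3787 = 60, so (3847/3787) = (60/3787)
factor out 2^2: 60 = 2^2·15; with 3787 mod 8 = 3, (2/3787) = -1; sign now +1; continue with (15/3787)
flip (15/3787) -> (3787/15): both odd, 15 mod 4 = 3, 3787 mod 4 = 3, so the flip contributes -1; sign now -1
(3787/15): 3787 mod 15 = 7, so (3787/15) = (7/15)
flip (7/15) -> (15/7): both odd, 7 mod 4 = 3, 15 mod 4 = 3, so the flip contributes -1; sign now +1
(15/7): 15 mod 7 = 1, so (15/7) = (1/7)
reached (1/7) = 1, so the symbol is +1

1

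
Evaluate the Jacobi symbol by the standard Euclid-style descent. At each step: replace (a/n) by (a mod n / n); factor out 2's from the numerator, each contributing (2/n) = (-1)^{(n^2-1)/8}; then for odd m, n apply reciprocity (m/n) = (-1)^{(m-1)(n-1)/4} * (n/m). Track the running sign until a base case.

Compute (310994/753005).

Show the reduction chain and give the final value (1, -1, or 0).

310994 = 2^1·155497; (2/753005) = -1 since 753005 mod 8 = 5, so (310994/753005) = (-1)^1·(155497/753005); sign now -1
reciprocity: (155497/753005) = +1·(753005/155497) since 155497 mod 4 = 1, 753005 mod 4 = 1; sign now -1
(753005/155497) = (131017/155497)   [reduce mod 155497]
reciprocity: (131017/155497) = +1·(155497/131017) since 131017 mod 4 = 1, 155497 mod 4 = 1; sign now -1
(155497/131017) = (24480/131017)   [reduce mod 131017]
24480 = 2^5·765; (2/131017) = +1 since 131017 mod 8 = 1, so (24480/131017) = (+1)^5·(765/131017); sign now -1
reciprocity: (765/131017) = +1·(131017/765) since 765 mod 4 = 1, 131017 mod 4 = 1; sign now -1
(131017/765) = (202/765)   [reduce mod 765]
202 = 2^1·101; (2/765) = -1 since 765 mod 8 = 5, so (202/765) = (-1)^1·(101/765); sign now +1
reciprocity: (101/765) = +1·(765/101) since 101 mod 4 = 1, 765 mod 4 = 1; sign now +1
(765/101) = (58/101)   [reduce mod 101]
58 = 2^1·29; (2/101) = -1 since 101 mod 8 = 5, so (58/101) = (-1)^1·(29/101); sign now -1
reciprocity: (29/101) = +1·(101/29) since 29 mod 4 = 1, 101 mod 4 = 1; sign now -1
(101/29) = (14/29)   [reduce mod 29]
14 = 2^1·7; (2/29) = -1 since 29 mod 8 = 5, so (14/29) = (-1)^1·(7/29); sign now +1
reciprocity: (7/29) = +1·(29/7) since 7 mod 4 = 3, 29 mod 4 = 1; sign now +1
(29/7) = (1/7)   [reduce mod 7]
(1/7) = 1; final value = sign = +1

1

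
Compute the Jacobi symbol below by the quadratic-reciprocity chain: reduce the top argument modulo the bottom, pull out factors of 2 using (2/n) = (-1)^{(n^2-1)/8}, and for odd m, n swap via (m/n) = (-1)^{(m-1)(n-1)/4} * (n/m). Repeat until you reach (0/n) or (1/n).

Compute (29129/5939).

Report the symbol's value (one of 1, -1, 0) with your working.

(29129/5939): 29129 mod 5939 = 5373, so (29129/5939) = (5373/5939)
flip (5373/5939) -> (5939/5373): both odd, 5373 mod 4 = 1, 5939 mod 4 = 3, so the flip contributes +1; sign now +1
(5939/5373): 5939 mod 5373 = 566, so (5939/5373) = (566/5373)
factor out 2^1: 566 = 2^1·283; with 5373 mod 8 = 5, (2/5373) = -1; sign now -1; continue with (283/5373)
flip (283/5373) -> (5373/283): both odd, 283 mod 4 = 3, 5373 mod 4 = 1, so the flip contributes +1; sign now -1
(5373/283): 5373 mod 283 = 279, so (5373/283) = (279/283)
flip (279/283) -> (283/279): both odd, 279 mod 4 = 3, 283 mod 4 = 3, so the flip contributes -1; sign now +1
(283/279): 283 mod 279 = 4, so (283/279) = (4/279)
factor out 2^2: 4 = 2^2·1; with 279 mod 8 = 7, (2/279) = +1; sign now +1; continue with (1/279)
reached (1/279) = 1, so the symbol is +1

1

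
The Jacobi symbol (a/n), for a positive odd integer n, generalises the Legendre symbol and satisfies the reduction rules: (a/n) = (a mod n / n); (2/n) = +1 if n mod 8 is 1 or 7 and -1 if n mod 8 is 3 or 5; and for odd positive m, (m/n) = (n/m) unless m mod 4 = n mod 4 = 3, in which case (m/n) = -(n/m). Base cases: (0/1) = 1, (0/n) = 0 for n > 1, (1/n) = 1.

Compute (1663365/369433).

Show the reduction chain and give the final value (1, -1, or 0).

-1

(1663365/369433): 1663365 mod 369433 = 185633, so (1663365/369433) = (185633/369433)
flip (185633/369433) -> (369433/185633): both odd, 185633 mod 4 = 1, 369433 mod 4 = 1, so the flip contributes +1; sign now +1
(369433/185633): 369433 mod 185633 = 183800, so (369433/185633) = (183800/185633)
factor out 2^3: 183800 = 2^3·22975; with 185633 mod 8 = 1, (2/185633) = +1; sign now +1; continue with (22975/185633)
flip (22975/185633) -> (185633/22975): both odd, 22975 mod 4 = 3, 185633 mod 4 = 1, so the flip contributes +1; sign now +1
(185633/22975): 185633 mod 22975 = 1833, so (185633/22975) = (1833/22975)
flip (1833/22975) -> (22975/1833): both odd, 1833 mod 4 = 1, 22975 mod 4 = 3, so the flip contributes +1; sign now +1
(22975/1833): 22975 mod 1833 = 979, so (22975/1833) = (979/1833)
flip (979/1833) -> (1833/979): both odd, 979 mod 4 = 3, 1833 mod 4 = 1, so the flip contributes +1; sign now +1
(1833/979): 1833 mod 979 = 854, so (1833/979) = (854/979)
factor out 2^1: 854 = 2^1·427; with 979 mod 8 = 3, (2/979) = -1; sign now -1; continue with (427/979)
flip (427/979) -> (979/427): both odd, 427 mod 4 = 3, 979 mod 4 = 3, so the flip contributes -1; sign now +1
(979/427): 979 mod 427 = 125, so (979/427) = (125/427)
flip (125/427) -> (427/125): both odd, 125 mod 4 = 1, 427 mod 4 = 3, so the flip contributes +1; sign now +1
(427/125): 427 mod 125 = 52, so (427/125) = (52/125)
factor out 2^2: 52 = 2^2·13; with 125 mod 8 = 5, (2/125) = -1; sign now +1; continue with (13/125)
flip (13/125) -> (125/13): both odd, 13 mod 4 = 1, 125 mod 4 = 1, so the flip contributes +1; sign now +1
(125/13): 125 mod 13 = 8, so (125/13) = (8/13)
factor out 2^3: 8 = 2^3·1; with 13 mod 8 = 5, (2/13) = -1; sign now -1; continue with (1/13)
reached (1/13) = 1, so the symbol is -1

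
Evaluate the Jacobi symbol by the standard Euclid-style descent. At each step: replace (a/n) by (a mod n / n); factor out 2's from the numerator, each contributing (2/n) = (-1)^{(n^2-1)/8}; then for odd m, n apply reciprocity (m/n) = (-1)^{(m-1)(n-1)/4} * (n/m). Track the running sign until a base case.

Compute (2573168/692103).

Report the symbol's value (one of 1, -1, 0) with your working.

(2573168/692103): 2573168 mod 692103 = 496859, so (2573168/692103) = (496859/692103)
flip (496859/692103) -> (692103/496859): both odd, 496859 mod 4 = 3, 692103 mod 4 = 3, so the flip contributes -1; sign now -1
(692103/496859): 692103 mod 496859 = 195244, so (692103/496859) = (195244/496859)
factor out 2^2: 195244 = 2^2·48811; with 496859 mod 8 = 3, (2/496859) = -1; sign now -1; continue with (48811/496859)
flip (48811/496859) -> (496859/48811): both odd, 48811 mod 4 = 3, 496859 mod 4 = 3, so the flip contributes -1; sign now +1
(496859/48811): 496859 mod 48811 = 8749, so (496859/48811) = (8749/48811)
flip (8749/48811) -> (48811/8749): both odd, 8749 mod 4 = 1, 48811 mod 4 = 3, so the flip contributes +1; sign now +1
(48811/8749): 48811 mod 8749 = 5066, so (48811/8749) = (5066/8749)
factor out 2^1: 5066 = 2^1·2533; with 8749 mod 8 = 5, (2/8749) = -1; sign now -1; continue with (2533/8749)
flip (2533/8749) -> (8749/2533): both odd, 2533 mod 4 = 1, 8749 mod 4 = 1, so the flip contributes +1; sign now -1
(8749/2533): 8749 mod 2533 = 1150, so (8749/2533) = (1150/2533)
factor out 2^1: 1150 = 2^1·575; with 2533 mod 8 = 5, (2/2533) = -1; sign now +1; continue with (575/2533)
flip (575/2533) -> (2533/575): both odd, 575 mod 4 = 3, 2533 mod 4 = 1, so the flip contributes +1; sign now +1
(2533/575): 2533 mod 575 = 233, so (2533/575) = (233/575)
flip (233/575) -> (575/233): both odd, 233 mod 4 = 1, 575 mod 4 = 3, so the flip contributes +1; sign now +1
(575/233): 575 mod 233 = 109, so (575/233) = (109/233)
flip (109/233) -> (233/109): both odd, 109 mod 4 = 1, 233 mod 4 = 1, so the flip contributes +1; sign now +1
(233/109): 233 mod 109 = 15, so (233/109) = (15/109)
flip (15/109) -> (109/15): both odd, 15 mod 4 = 3, 109 mod 4 = 1, so the flip contributes +1; sign now +1
(109/15): 109 mod 15 = 4, so (109/15) = (4/15)
factor out 2^2: 4 = 2^2·1; with 15 mod 8 = 7, (2/15) = +1; sign now +1; continue with (1/15)
reached (1/15) = 1, so the symbol is +1

1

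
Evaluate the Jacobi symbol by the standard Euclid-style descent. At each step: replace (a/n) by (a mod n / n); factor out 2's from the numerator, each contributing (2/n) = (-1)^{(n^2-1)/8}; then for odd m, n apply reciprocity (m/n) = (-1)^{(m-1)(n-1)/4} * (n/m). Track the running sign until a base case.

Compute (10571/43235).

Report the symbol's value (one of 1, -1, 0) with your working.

-1

reciprocity: (10571/43235) = -1·(43235/10571) since 10571 mod 4 = 3, 43235 mod 4 = 3; sign now -1
(43235/10571) = (951/10571)   [reduce mod 10571]
reciprocity: (951/10571) = -1·(10571/951) since 951 mod 4 = 3, 10571 mod 4 = 3; sign now +1
(10571/951) = (110/951)   [reduce mod 951]
110 = 2^1·55; (2/951) = +1 since 951 mod 8 = 7, so (110/951) = (+1)^1·(55/951); sign now +1
reciprocity: (55/951) = -1·(951/55) since 55 mod 4 = 3, 951 mod 4 = 3; sign now -1
(951/55) = (16/55)   [reduce mod 55]
16 = 2^4·1; (2/55) = +1 since 55 mod 8 = 7, so (16/55) = (+1)^4·(1/55); sign now -1
(1/55) = 1; final value = sign = -1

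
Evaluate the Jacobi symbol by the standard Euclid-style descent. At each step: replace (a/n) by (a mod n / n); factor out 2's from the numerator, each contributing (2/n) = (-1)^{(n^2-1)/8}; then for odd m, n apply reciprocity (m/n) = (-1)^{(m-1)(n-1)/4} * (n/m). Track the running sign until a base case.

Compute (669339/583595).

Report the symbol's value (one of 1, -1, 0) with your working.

1

(669339/583595) = (85744/583595)   [reduce mod 583595]
85744 = 2^4·5359; (2/583595) = -1 since 583595 mod 8 = 3, so (85744/583595) = (-1)^4·(5359/583595); sign now +1
reciprocity: (5359/583595) = -1·(583595/5359) since 5359 mod 4 = 3, 583595 mod 4 = 3; sign now -1
(583595/5359) = (4823/5359)   [reduce mod 5359]
reciprocity: (4823/5359) = -1·(5359/4823) since 4823 mod 4 = 3, 5359 mod 4 = 3; sign now +1
(5359/4823) = (536/4823)   [reduce mod 4823]
536 = 2^3·67; (2/4823) = +1 since 4823 mod 8 = 7, so (536/4823) = (+1)^3·(67/4823); sign now +1
reciprocity: (67/4823) = -1·(4823/67) since 67 mod 4 = 3, 4823 mod 4 = 3; sign now -1
(4823/67) = (66/67)   [reduce mod 67]
66 = 2^1·33; (2/67) = -1 since 67 mod 8 = 3, so (66/67) = (-1)^1·(33/67); sign now +1
reciprocity: (33/67) = +1·(67/33) since 33 mod 4 = 1, 67 mod 4 = 3; sign now +1
(67/33) = (1/33)   [reduce mod 33]
(1/33) = 1; final value = sign = +1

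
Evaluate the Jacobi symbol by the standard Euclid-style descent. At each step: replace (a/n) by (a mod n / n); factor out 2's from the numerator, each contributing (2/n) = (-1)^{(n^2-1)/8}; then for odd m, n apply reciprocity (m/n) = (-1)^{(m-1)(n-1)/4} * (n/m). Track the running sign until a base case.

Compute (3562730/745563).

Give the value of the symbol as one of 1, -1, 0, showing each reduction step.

(3562730/745563): 3562730 mod 745563 = 580478, so (3562730/745563) = (580478/745563)
factor out 2^1: 580478 = 2^1·290239; with 745563 mod 8 = 3, (2/745563) = -1; sign now -1; continue with (290239/745563)
flip (290239/745563) -> (745563/290239): both odd, 290239 mod 4 = 3, 745563 mod 4 = 3, so the flip contributes -1; sign now +1
(745563/290239): 745563 mod 290239 = 165085, so (745563/290239) = (165085/290239)
flip (165085/290239) -> (290239/165085): both odd, 165085 mod 4 = 1, 290239 mod 4 = 3, so the flip contributes +1; sign now +1
(290239/165085): 290239 mod 165085 = 125154, so (290239/165085) = (125154/165085)
factor out 2^1: 125154 = 2^1·62577; with 165085 mod 8 = 5, (2/165085) = -1; sign now -1; continue with (62577/165085)
flip (62577/165085) -> (165085/62577): both odd, 62577 mod 4 = 1, 165085 mod 4 = 1, so the flip contributes +1; sign now -1
(165085/62577): 165085 mod 62577 = 39931, so (165085/62577) = (39931/62577)
flip (39931/62577) -> (62577/39931): both odd, 39931 mod 4 = 3, 62577 mod 4 = 1, so the flip contributes +1; sign now -1
(62577/39931): 62577 mod 39931 = 22646, so (62577/39931) = (22646/39931)
factor out 2^1: 22646 = 2^1·11323; with 39931 mod 8 = 3, (2/39931) = -1; sign now +1; continue with (11323/39931)
flip (11323/39931) -> (39931/11323): both odd, 11323 mod 4 = 3, 39931 mod 4 = 3, so the flip contributes -1; sign now -1
(39931/11323): 39931 mod 11323 = 5962, so (39931/11323) = (5962/11323)
factor out 2^1: 5962 = 2^1·2981; with 11323 mod 8 = 3, (2/11323) = -1; sign now +1; continue with (2981/11323)
flip (2981/11323) -> (11323/2981): both odd, 2981 mod 4 = 1, 11323 mod 4 = 3, so the flip contributes +1; sign now +1
(11323/2981): 11323 mod 2981 = 2380, so (11323/2981) = (2380/2981)
factor out 2^2: 2380 = 2^2·595; with 2981 mod 8 = 5, (2/2981) = -1; sign now +1; continue with (595/2981)
flip (595/2981) -> (2981/595): both odd, 595 mod 4 = 3, 2981 mod 4 = 1, so the flip contributes +1; sign now +1
(2981/595): 2981 mod 595 = 6, so (2981/595) = (6/595)
factor out 2^1: 6 = 2^1·3; with 595 mod 8 = 3, (2/595) = -1; sign now -1; continue with (3/595)
flip (3/595) -> (595/3): both odd, 3 mod 4 = 3, 595 mod 4 = 3, so the flip contributes -1; sign now +1
(595/3): 595 mod 3 = 1, so (595/3) = (1/3)
reached (1/3) = 1, so the symbol is +1

1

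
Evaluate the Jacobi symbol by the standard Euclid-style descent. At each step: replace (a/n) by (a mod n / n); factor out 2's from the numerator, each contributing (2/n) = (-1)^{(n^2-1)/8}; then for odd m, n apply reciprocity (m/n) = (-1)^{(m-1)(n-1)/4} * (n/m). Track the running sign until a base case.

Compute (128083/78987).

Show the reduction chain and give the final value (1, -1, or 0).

(128083/78987) = (49096/78987)   [reduce mod 78987]
49096 = 2^3·6137; (2/78987) = -1 since 78987 mod 8 = 3, so (49096/78987) = (-1)^3·(6137/78987); sign now -1
reciprocity: (6137/78987) = +1·(78987/6137) since 6137 mod 4 = 1, 78987 mod 4 = 3; sign now -1
(78987/6137) = (5343/6137)   [reduce mod 6137]
reciprocity: (5343/6137) = +1·(6137/5343) since 5343 mod 4 = 3, 6137 mod 4 = 1; sign now -1
(6137/5343) = (794/5343)   [reduce mod 5343]
794 = 2^1·397; (2/5343) = +1 since 5343 mod 8 = 7, so (794/5343) = (+1)^1·(397/5343); sign now -1
reciprocity: (397/5343) = +1·(5343/397) since 397 mod 4 = 1, 5343 mod 4 = 3; sign now -1
(5343/397) = (182/397)   [reduce mod 397]
182 = 2^1·91; (2/397) = -1 since 397 mod 8 = 5, so (182/397) = (-1)^1·(91/397); sign now +1
reciprocity: (91/397) = +1·(397/91) since 91 mod 4 = 3, 397 mod 4 = 1; sign now +1
(397/91) = (33/91)   [reduce mod 91]
reciprocity: (33/91) = +1·(91/33) since 33 mod 4 = 1, 91 mod 4 = 3; sign now +1
(91/33) = (25/33)   [reduce mod 33]
reciprocity: (25/33) = +1·(33/25) since 25 mod 4 = 1, 33 mod 4 = 1; sign now +1
(33/25) = (8/25)   [reduce mod 25]
8 = 2^3·1; (2/25) = +1 since 25 mod 8 = 1, so (8/25) = (+1)^3·(1/25); sign now +1
(1/25) = 1; final value = sign = +1

1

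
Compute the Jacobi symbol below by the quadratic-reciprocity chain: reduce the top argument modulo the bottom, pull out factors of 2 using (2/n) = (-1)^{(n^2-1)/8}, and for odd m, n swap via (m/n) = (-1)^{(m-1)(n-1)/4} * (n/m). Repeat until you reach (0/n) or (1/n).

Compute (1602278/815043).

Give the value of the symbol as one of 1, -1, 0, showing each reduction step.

(1602278/815043): 1602278 mod 815043 = 787235, so (1602278/815043) = (787235/815043)
flip (787235/815043) -> (815043/787235): both odd, 787235 mod 4 = 3, 815043 mod 4 = 3, so the flip contributes -1; sign now -1
(815043/787235): 815043 mod 787235 = 27808, so (815043/787235) = (27808/787235)
factor out 2^5: 27808 = 2^5·869; with 787235 mod 8 = 3, (2/787235) = -1; sign now +1; continue with (869/787235)
flip (869/787235) -> (787235/869): both odd, 869 mod 4 = 1, 787235 mod 4 = 3, so the flip contributes +1; sign now +1
(787235/869): 787235 mod 869 = 790, so (787235/869) = (790/869)
factor out 2^1: 790 = 2^1·395; with 869 mod 8 = 5, (2/869) = -1; sign now -1; continue with (395/869)
flip (395/869) -> (869/395): both odd, 395 mod 4 = 3, 869 mod 4 = 1, so the flip contributes +1; sign now -1
(869/395): 869 mod 395 = 79, so (869/395) = (79/395)
flip (79/395) -> (395/79): both odd, 79 mod 4 = 3, 395 mod 4 = 3, so the flip contributes -1; sign now +1
(395/79): 395 mod 79 = 0, so (395/79) = (0/79)
reached (0/79); gcd(a, n) > 1, so (0/79) = 0 and the symbol is 0

0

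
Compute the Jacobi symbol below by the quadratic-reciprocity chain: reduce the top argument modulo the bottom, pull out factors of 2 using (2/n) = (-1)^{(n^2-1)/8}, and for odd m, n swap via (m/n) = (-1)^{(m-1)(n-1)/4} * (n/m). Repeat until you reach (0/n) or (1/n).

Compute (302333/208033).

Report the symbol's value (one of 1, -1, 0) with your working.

-1

(302333/208033) = (94300/208033)   [reduce mod 208033]
94300 = 2^2·23575; (2/208033) = +1 since 208033 mod 8 = 1, so (94300/208033) = (+1)^2·(23575/208033); sign now +1
reciprocity: (23575/208033) = +1·(208033/23575) since 23575 mod 4 = 3, 208033 mod 4 = 1; sign now +1
(208033/23575) = (19433/23575)   [reduce mod 23575]
reciprocity: (19433/23575) = +1·(23575/19433) since 19433 mod 4 = 1, 23575 mod 4 = 3; sign now +1
(23575/19433) = (4142/19433)   [reduce mod 19433]
4142 = 2^1·2071; (2/19433) = +1 since 19433 mod 8 = 1, so (4142/19433) = (+1)^1·(2071/19433); sign now +1
reciprocity: (2071/19433) = +1·(19433/2071) since 2071 mod 4 = 3, 19433 mod 4 = 1; sign now +1
(19433/2071) = (794/2071)   [reduce mod 2071]
794 = 2^1·397; (2/2071) = +1 since 2071 mod 8 = 7, so (794/2071) = (+1)^1·(397/2071); sign now +1
reciprocity: (397/2071) = +1·(2071/397) since 397 mod 4 = 1, 2071 mod 4 = 3; sign now +1
(2071/397) = (86/397)   [reduce mod 397]
86 = 2^1·43; (2/397) = -1 since 397 mod 8 = 5, so (86/397) = (-1)^1·(43/397); sign now -1
reciprocity: (43/397) = +1·(397/43) since 43 mod 4 = 3, 397 mod 4 = 1; sign now -1
(397/43) = (10/43)   [reduce mod 43]
10 = 2^1·5; (2/43) = -1 since 43 mod 8 = 3, so (10/43) = (-1)^1·(5/43); sign now +1
reciprocity: (5/43) = +1·(43/5) since 5 mod 4 = 1, 43 mod 4 = 3; sign now +1
(43/5) = (3/5)   [reduce mod 5]
reciprocity: (3/5) = +1·(5/3) since 3 mod 4 = 3, 5 mod 4 = 1; sign now +1
(5/3) = (2/3)   [reduce mod 3]
2 = 2^1·1; (2/3) = -1 since 3 mod 8 = 3, so (2/3) = (-1)^1·(1/3); sign now -1
(1/3) = 1; final value = sign = -1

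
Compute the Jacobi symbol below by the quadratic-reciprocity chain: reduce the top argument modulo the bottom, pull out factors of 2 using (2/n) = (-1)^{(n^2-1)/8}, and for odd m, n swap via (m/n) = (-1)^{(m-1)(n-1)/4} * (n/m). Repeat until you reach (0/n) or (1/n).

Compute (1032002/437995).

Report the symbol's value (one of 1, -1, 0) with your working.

(1032002/437995): 1032002 mod 437995 = 156012, so (1032002/437995) = (156012/437995)
factor out 2^2: 156012 = 2^2·39003; with 437995 mod 8 = 3, (2/437995) = -1; sign now +1; continue with (39003/437995)
flip (39003/437995) -> (437995/39003): both odd, 39003 mod 4 = 3, 437995 mod 4 = 3, so the flip contributes -1; sign now -1
(437995/39003): 437995 mod 39003 = 8962, so (437995/39003) = (8962/39003)
factor out 2^1: 8962 = 2^1·4481; with 39003 mod 8 = 3, (2/39003) = -1; sign now +1; continue with (4481/39003)
flip (4481/39003) -> (39003/4481): both odd, 4481 mod 4 = 1, 39003 mod 4 = 3, so the flip contributes +1; sign now +1
(39003/4481): 39003 mod 4481 = 3155, so (39003/4481) = (3155/4481)
flip (3155/4481) -> (4481/3155): both odd, 3155 mod 4 = 3, 4481 mod 4 = 1, so the flip contributes +1; sign now +1
(4481/3155): 4481 mod 3155 = 1326, so (4481/3155) = (1326/3155)
factor out 2^1: 1326 = 2^1·663; with 3155 mod 8 = 3, (2/3155) = -1; sign now -1; continue with (663/3155)
flip (663/3155) -> (3155/663): both odd, 663 mod 4 = 3, 3155 mod 4 = 3, so the flip contributes -1; sign now +1
(3155/663): 3155 mod 663 = 503, so (3155/663) = (503/663)
flip (503/663) -> (663/503): both odd, 503 mod 4 = 3, 663 mod 4 = 3, so the flip contributes -1; sign now -1
(663/503): 663 mod 503 = 160, so (663/503) = (160/503)
factor out 2^5: 160 = 2^5·5; with 503 mod 8 = 7, (2/503) = +1; sign now -1; continue with (5/503)
flip (5/503) -> (503/5): both odd, 5 mod 4 = 1, 503 mod 4 = 3, so the flip contributes +1; sign now -1
(503/5): 503 mod 5 = 3, so (503/5) = (3/5)
flip (3/5) -> (5/3): both odd, 3 mod 4 = 3, 5 mod 4 = 1, so the flip contributes +1; sign now -1
(5/3): 5 mod 3 = 2, so (5/3) = (2/3)
factor out 2^1: 2 = 2^1·1; with 3 mod 8 = 3, (2/3) = -1; sign now +1; continue with (1/3)
reached (1/3) = 1, so the symbol is +1

1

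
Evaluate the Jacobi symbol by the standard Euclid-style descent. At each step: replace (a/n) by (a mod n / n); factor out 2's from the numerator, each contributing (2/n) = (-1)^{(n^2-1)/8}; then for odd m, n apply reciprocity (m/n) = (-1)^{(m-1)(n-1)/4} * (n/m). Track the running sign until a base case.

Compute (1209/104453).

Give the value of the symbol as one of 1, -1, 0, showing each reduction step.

reciprocity: (1209/104453) = +1·(104453/1209) since 1209 mod 4 = 1, 104453 mod 4 = 1; sign now +1
(104453/1209) = (479/1209)   [reduce mod 1209]
reciprocity: (479/1209) = +1·(1209/479) since 479 mod 4 = 3, 1209 mod 4 = 1; sign now +1
(1209/479) = (251/479)   [reduce mod 479]
reciprocity: (251/479) = -1·(479/251) since 251 mod 4 = 3, 479 mod 4 = 3; sign now -1
(479/251) = (228/251)   [reduce mod 251]
228 = 2^2·57; (2/251) = -1 since 251 mod 8 = 3, so (228/251) = (-1)^2·(57/251); sign now -1
reciprocity: (57/251) = +1·(251/57) since 57 mod 4 = 1, 251 mod 4 = 3; sign now -1
(251/57) = (23/57)   [reduce mod 57]
reciprocity: (23/57) = +1·(57/23) since 23 mod 4 = 3, 57 mod 4 = 1; sign now -1
(57/23) = (11/23)   [reduce mod 23]
reciprocity: (11/23) = -1·(23/11) since 11 mod 4 = 3, 23 mod 4 = 3; sign now +1
(23/11) = (1/11)   [reduce mod 11]
(1/11) = 1; final value = sign = +1

1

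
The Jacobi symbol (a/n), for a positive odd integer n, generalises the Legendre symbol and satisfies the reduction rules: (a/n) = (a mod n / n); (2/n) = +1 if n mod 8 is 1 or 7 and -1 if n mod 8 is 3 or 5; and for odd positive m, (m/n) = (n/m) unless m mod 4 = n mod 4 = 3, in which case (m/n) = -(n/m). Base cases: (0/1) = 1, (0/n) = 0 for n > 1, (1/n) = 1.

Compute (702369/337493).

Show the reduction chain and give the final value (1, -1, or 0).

-1

(702369/337493): 702369 mod 337493 = 27383, so (702369/337493) = (27383/337493)
flip (27383/337493) -> (337493/27383): both odd, 27383 mod 4 = 3, 337493 mod 4 = 1, so the flip contributes +1; sign now +1
(337493/27383): 337493 mod 27383 = 8897, so (337493/27383) = (8897/27383)
flip (8897/27383) -> (27383/8897): both odd, 8897 mod 4 = 1, 27383 mod 4 = 3, so the flip contributes +1; sign now +1
(27383/8897): 27383 mod 8897 = 692, so (27383/8897) = (692/8897)
factor out 2^2: 692 = 2^2·173; with 8897 mod 8 = 1, (2/8897) = +1; sign now +1; continue with (173/8897)
flip (173/8897) -> (8897/173): both odd, 173 mod 4 = 1, 8897 mod 4 = 1, so the flip contributes +1; sign now +1
(8897/173): 8897 mod 173 = 74, so (8897/173) = (74/173)
factor out 2^1: 74 = 2^1·37; with 173 mod 8 = 5, (2/173) = -1; sign now -1; continue with (37/173)
flip (37/173) -> (173/37): both odd, 37 mod 4 = 1, 173 mod 4 = 1, so the flip contributes +1; sign now -1
(173/37): 173 mod 37 = 25, so (173/37) = (25/37)
flip (25/37) -> (37/25): both odd, 25 mod 4 = 1, 37 mod 4 = 1, so the flip contributes +1; sign now -1
(37/25): 37 mod 25 = 12, so (37/25) = (12/25)
factor out 2^2: 12 = 2^2·3; with 25 mod 8 = 1, (2/25) = +1; sign now -1; continue with (3/25)
flip (3/25) -> (25/3): both odd, 3 mod 4 = 3, 25 mod 4 = 1, so the flip contributes +1; sign now -1
(25/3): 25 mod 3 = 1, so (25/3) = (1/3)
reached (1/3) = 1, so the symbol is -1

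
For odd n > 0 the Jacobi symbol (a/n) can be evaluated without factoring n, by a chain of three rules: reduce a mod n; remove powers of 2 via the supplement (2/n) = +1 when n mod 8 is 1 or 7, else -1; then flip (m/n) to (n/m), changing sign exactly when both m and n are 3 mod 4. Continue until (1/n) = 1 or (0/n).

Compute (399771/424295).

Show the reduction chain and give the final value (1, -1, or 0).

flip (399771/424295) -> (424295/399771): both odd, 399771 mod 4 = 3, 424295 mod 4 = 3, so the flip contributes -1; sign now -1
(424295/399771): 424295 mod 399771 = 24524, so (424295/399771) = (24524/399771)
factor out 2^2: 24524 = 2^2·6131; with 399771 mod 8 = 3, (2/399771) = -1; sign now -1; continue with (6131/399771)
flip (6131/399771) -> (399771/6131): both odd, 6131 mod 4 = 3, 399771 mod 4 = 3, so the flip contributes -1; sign now +1
(399771/6131): 399771 mod 6131 = 1256, so (399771/6131) = (1256/6131)
factor out 2^3: 1256 = 2^3·157; with 6131 mod 8 = 3, (2/6131) = -1; sign now -1; continue with (157/6131)
flip (157/6131) -> (6131/157): both odd, 157 mod 4 = 1, 6131 mod 4 = 3, so the flip contributes +1; sign now -1
(6131/157): 6131 mod 157 = 8, so (6131/157) = (8/157)
factor out 2^3: 8 = 2^3·1; with 157 mod 8 = 5, (2/157) = -1; sign now +1; continue with (1/157)
reached (1/157) = 1, so the symbol is +1

1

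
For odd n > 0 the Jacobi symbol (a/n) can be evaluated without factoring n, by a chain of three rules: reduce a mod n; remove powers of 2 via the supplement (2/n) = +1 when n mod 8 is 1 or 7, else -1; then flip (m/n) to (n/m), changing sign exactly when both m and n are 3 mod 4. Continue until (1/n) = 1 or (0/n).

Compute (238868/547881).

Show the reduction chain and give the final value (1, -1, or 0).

factor out 2^2: 238868 = 2^2·59717; with 547881 mod 8 = 1, (2/547881) = +1; sign now +1; continue with (59717/547881)
flip (59717/547881) -> (547881/59717): both odd, 59717 mod 4 = 1, 547881 mod 4 = 1, so the flip contributes +1; sign now +1
(547881/59717): 547881 mod 59717 = 10428, so (547881/59717) = (10428/59717)
factor out 2^2: 10428 = 2^2·2607; with 59717 mod 8 = 5, (2/59717) = -1; sign now +1; continue with (2607/59717)
flip (2607/59717) -> (59717/2607): both odd, 2607 mod 4 = 3, 59717 mod 4 = 1, so the flip contributes +1; sign now +1
(59717/2607): 59717 mod 2607 = 2363, so (59717/2607) = (2363/2607)
flip (2363/2607) -> (2607/2363): both odd, 2363 mod 4 = 3, 2607 mod 4 = 3, so the flip contributes -1; sign now -1
(2607/2363): 2607 mod 2363 = 244, so (2607/2363) = (244/2363)
factor out 2^2: 244 = 2^2·61; with 2363 mod 8 = 3, (2/2363) = -1; sign now -1; continue with (61/2363)
flip (61/2363) -> (2363/61): both odd, 61 mod 4 = 1, 2363 mod 4 = 3, so the flip contributes +1; sign now -1
(2363/61): 2363 mod 61 = 45, so (2363/61) = (45/61)
flip (45/61) -> (61/45): both odd, 45 mod 4 = 1, 61 mod 4 = 1, so the flip contributes +1; sign now -1
(61/45): 61 mod 45 = 16, so (61/45) = (16/45)
factor out 2^4: 16 = 2^4·1; with 45 mod 8 = 5, (2/45) = -1; sign now -1; continue with (1/45)
reached (1/45) = 1, so the symbol is -1

-1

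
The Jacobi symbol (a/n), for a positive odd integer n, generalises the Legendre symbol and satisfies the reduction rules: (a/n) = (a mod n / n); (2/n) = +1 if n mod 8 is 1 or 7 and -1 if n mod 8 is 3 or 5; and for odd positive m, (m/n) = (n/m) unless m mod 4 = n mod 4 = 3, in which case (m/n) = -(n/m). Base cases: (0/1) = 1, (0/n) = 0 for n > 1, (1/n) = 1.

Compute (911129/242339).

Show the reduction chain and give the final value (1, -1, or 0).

(911129/242339): 911129 mod 242339 = 184112, so (911129/242339) = (184112/242339)
factor out 2^4: 184112 = 2^4·11507; with 242339 mod 8 = 3, (2/242339) = -1; sign now +1; continue with (11507/242339)
flip (11507/242339) -> (242339/11507): both odd, 11507 mod 4 = 3, 242339 mod 4 = 3, so the flip contributes -1; sign now -1
(242339/11507): 242339 mod 11507 = 692, so (242339/11507) = (692/11507)
factor out 2^2: 692 = 2^2·173; with 11507 mod 8 = 3, (2/11507) = -1; sign now -1; continue with (173/11507)
flip (173/11507) -> (11507/173): both odd, 173 mod 4 = 1, 11507 mod 4 = 3, so the flip contributes +1; sign now -1
(11507/173): 11507 mod 173 = 89, so (11507/173) = (89/173)
flip (89/173) -> (173/89): both odd, 89 mod 4 = 1, 173 mod 4 = 1, so the flip contributes +1; sign now -1
(173/89): 173 mod 89 = 84, so (173/89) = (84/89)
factor out 2^2: 84 = 2^2·21; with 89 mod 8 = 1, (2/89) = +1; sign now -1; continue with (21/89)
flip (21/89) -> (89/21): both odd, 21 mod 4 = 1, 89 mod 4 = 1, so the flip contributes +1; sign now -1
(89/21): 89 mod 21 = 5, so (89/21) = (5/21)
flip (5/21) -> (21/5): both odd, 5 mod 4 = 1, 21 mod 4 = 1, so the flip contributes +1; sign now -1
(21/5): 21 mod 5 = 1, so (21/5) = (1/5)
reached (1/5) = 1, so the symbol is -1

-1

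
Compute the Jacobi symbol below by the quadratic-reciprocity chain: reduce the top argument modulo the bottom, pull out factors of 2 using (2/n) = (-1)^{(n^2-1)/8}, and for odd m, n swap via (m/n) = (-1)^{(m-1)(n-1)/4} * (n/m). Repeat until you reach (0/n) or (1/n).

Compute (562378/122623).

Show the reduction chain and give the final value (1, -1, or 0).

(562378/122623): 562378 mod 122623 = 71886, so (562378/122623) = (71886/122623)
factor out 2^1: 71886 = 2^1·35943; with 122623 mod 8 = 7, (2/122623) = +1; sign now +1; continue with (35943/122623)
flip (35943/122623) -> (122623/35943): both odd, 35943 mod 4 = 3, 122623 mod 4 = 3, so the flip contributes -1; sign now -1
(122623/35943): 122623 mod 35943 = 14794, so (122623/35943) = (14794/35943)
factor out 2^1: 14794 = 2^1·7397; with 35943 mod 8 = 7, (2/35943) = +1; sign now -1; continue with (7397/35943)
flip (7397/35943) -> (35943/7397): both odd, 7397 mod 4 = 1, 35943 mod 4 = 3, so the flip contributes +1; sign now -1
(35943/7397): 35943 mod 7397 = 6355, so (35943/7397) = (6355/7397)
flip (6355/7397) -> (7397/6355): both odd, 6355 mod 4 = 3, 7397 mod 4 = 1, so the flip contributes +1; sign now -1
(7397/6355): 7397 mod 6355 = 1042, so (7397/6355) = (1042/6355)
factor out 2^1: 1042 = 2^1·521; with 6355 mod 8 = 3, (2/6355) = -1; sign now +1; continue with (521/6355)
flip (521/6355) -> (6355/521): both odd, 521 mod 4 = 1, 6355 mod 4 = 3, so the flip contributes +1; sign now +1
(6355/521): 6355 mod 521 = 103, so (6355/521) = (103/521)
flip (103/521) -> (521/103): both odd, 103 mod 4 = 3, 521 mod 4 = 1, so the flip contributes +1; sign now +1
(521/103): 521 mod 103 = 6, so (521/103) = (6/103)
factor out 2^1: 6 = 2^1·3; with 103 mod 8 = 7, (2/103) = +1; sign now +1; continue with (3/103)
flip (3/103) -> (103/3): both odd, 3 mod 4 = 3, 103 mod 4 = 3, so the flip contributes -1; sign now -1
(103/3): 103 mod 3 = 1, so (103/3) = (1/3)
reached (1/3) = 1, so the symbol is -1

-1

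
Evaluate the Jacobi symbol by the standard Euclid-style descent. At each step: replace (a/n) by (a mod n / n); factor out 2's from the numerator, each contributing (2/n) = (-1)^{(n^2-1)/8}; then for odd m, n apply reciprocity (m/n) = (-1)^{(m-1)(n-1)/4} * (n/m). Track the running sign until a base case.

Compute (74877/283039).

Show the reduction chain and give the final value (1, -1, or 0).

1

flip (74877/283039) -> (283039/74877): both odd, 74877 mod 4 = 1, 283039 mod 4 = 3, so the flip contributes +1; sign now +1
(283039/74877): 283039 mod 74877 = 58408, so (283039/74877) = (58408/74877)
factor out 2^3: 58408 = 2^3·7301; with 74877 mod 8 = 5, (2/74877) = -1; sign now -1; continue with (7301/74877)
flip (7301/74877) -> (74877/7301): both odd, 7301 mod 4 = 1, 74877 mod 4 = 1, so the flip contributes +1; sign now -1
(74877/7301): 74877 mod 7301 = 1867, so (74877/7301) = (1867/7301)
flip (1867/7301) -> (7301/1867): both odd, 1867 mod 4 = 3, 7301 mod 4 = 1, so the flip contributes +1; sign now -1
(7301/1867): 7301 mod 1867 = 1700, so (7301/1867) = (1700/1867)
factor out 2^2: 1700 = 2^2·425; with 1867 mod 8 = 3, (2/1867) = -1; sign now -1; continue with (425/1867)
flip (425/1867) -> (1867/425): both odd, 425 mod 4 = 1, 1867 mod 4 = 3, so the flip contributes +1; sign now -1
(1867/425): 1867 mod 425 = 167, so (1867/425) = (167/425)
flip (167/425) -> (425/167): both odd, 167 mod 4 = 3, 425 mod 4 = 1, so the flip contributes +1; sign now -1
(425/167): 425 mod 167 = 91, so (425/167) = (91/167)
flip (91/167) -> (167/91): both odd, 91 mod 4 = 3, 167 mod 4 = 3, so the flip contributes -1; sign now +1
(167/91): 167 mod 91 = 76, so (167/91) = (76/91)
factor out 2^2: 76 = 2^2·19; with 91 mod 8 = 3, (2/91) = -1; sign now +1; continue with (19/91)
flip (19/91) -> (91/19): both odd, 19 mod 4 = 3, 91 mod 4 = 3, so the flip contributes -1; sign now -1
(91/19): 91 mod 19 = 15, so (91/19) = (15/19)
flip (15/19) -> (19/15): both odd, 15 mod 4 = 3, 19 mod 4 = 3, so the flip contributes -1; sign now +1
(19/15): 19 mod 15 = 4, so (19/15) = (4/15)
factor out 2^2: 4 = 2^2·1; with 15 mod 8 = 7, (2/15) = +1; sign now +1; continue with (1/15)
reached (1/15) = 1, so the symbol is +1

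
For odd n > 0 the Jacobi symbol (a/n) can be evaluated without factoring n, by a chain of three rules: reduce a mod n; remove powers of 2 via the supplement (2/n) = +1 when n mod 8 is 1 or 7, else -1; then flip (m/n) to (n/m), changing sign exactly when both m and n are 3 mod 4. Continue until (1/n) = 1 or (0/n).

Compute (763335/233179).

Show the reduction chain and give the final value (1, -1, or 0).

1

(763335/233179) = (63798/233179)   [reduce mod 233179]
63798 = 2^1·31899; (2/233179) = -1 since 233179 mod 8 = 3, so (63798/233179) = (-1)^1·(31899/233179); sign now -1
reciprocity: (31899/233179) = -1·(233179/31899) since 31899 mod 4 = 3, 233179 mod 4 = 3; sign now +1
(233179/31899) = (9886/31899)   [reduce mod 31899]
9886 = 2^1·4943; (2/31899) = -1 since 31899 mod 8 = 3, so (9886/31899) = (-1)^1·(4943/31899); sign now -1
reciprocity: (4943/31899) = -1·(31899/4943) since 4943 mod 4 = 3, 31899 mod 4 = 3; sign now +1
(31899/4943) = (2241/4943)   [reduce mod 4943]
reciprocity: (2241/4943) = +1·(4943/2241) since 2241 mod 4 = 1, 4943 mod 4 = 3; sign now +1
(4943/2241) = (461/2241)   [reduce mod 2241]
reciprocity: (461/2241) = +1·(2241/461) since 461 mod 4 = 1, 2241 mod 4 = 1; sign now +1
(2241/461) = (397/461)   [reduce mod 461]
reciprocity: (397/461) = +1·(461/397) since 397 mod 4 = 1, 461 mod 4 = 1; sign now +1
(461/397) = (64/397)   [reduce mod 397]
64 = 2^6·1; (2/397) = -1 since 397 mod 8 = 5, so (64/397) = (-1)^6·(1/397); sign now +1
(1/397) = 1; final value = sign = +1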